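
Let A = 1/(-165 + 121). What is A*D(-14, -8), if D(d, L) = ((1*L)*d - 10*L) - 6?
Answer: -93/22 ≈ -4.2273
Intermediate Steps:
A = -1/44 (A = 1/(-44) = -1/44 ≈ -0.022727)
D(d, L) = -6 - 10*L + L*d (D(d, L) = (L*d - 10*L) - 6 = (-10*L + L*d) - 6 = -6 - 10*L + L*d)
A*D(-14, -8) = -(-6 - 10*(-8) - 8*(-14))/44 = -(-6 + 80 + 112)/44 = -1/44*186 = -93/22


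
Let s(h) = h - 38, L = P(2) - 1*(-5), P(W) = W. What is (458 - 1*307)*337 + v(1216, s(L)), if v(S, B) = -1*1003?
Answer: 49884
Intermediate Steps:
L = 7 (L = 2 - 1*(-5) = 2 + 5 = 7)
s(h) = -38 + h
v(S, B) = -1003
(458 - 1*307)*337 + v(1216, s(L)) = (458 - 1*307)*337 - 1003 = (458 - 307)*337 - 1003 = 151*337 - 1003 = 50887 - 1003 = 49884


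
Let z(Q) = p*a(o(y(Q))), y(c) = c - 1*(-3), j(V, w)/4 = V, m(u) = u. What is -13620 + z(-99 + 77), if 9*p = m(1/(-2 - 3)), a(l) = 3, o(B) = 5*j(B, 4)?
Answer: -204301/15 ≈ -13620.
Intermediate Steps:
j(V, w) = 4*V
y(c) = 3 + c (y(c) = c + 3 = 3 + c)
o(B) = 20*B (o(B) = 5*(4*B) = 20*B)
p = -1/45 (p = 1/(9*(-2 - 3)) = (1/9)/(-5) = (1/9)*(-1/5) = -1/45 ≈ -0.022222)
z(Q) = -1/15 (z(Q) = -1/45*3 = -1/15)
-13620 + z(-99 + 77) = -13620 - 1/15 = -204301/15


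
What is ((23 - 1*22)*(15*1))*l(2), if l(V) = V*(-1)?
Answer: -30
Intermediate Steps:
l(V) = -V
((23 - 1*22)*(15*1))*l(2) = ((23 - 1*22)*(15*1))*(-1*2) = ((23 - 22)*15)*(-2) = (1*15)*(-2) = 15*(-2) = -30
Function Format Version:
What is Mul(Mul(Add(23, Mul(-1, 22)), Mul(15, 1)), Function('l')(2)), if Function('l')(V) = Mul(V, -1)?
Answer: -30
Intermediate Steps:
Function('l')(V) = Mul(-1, V)
Mul(Mul(Add(23, Mul(-1, 22)), Mul(15, 1)), Function('l')(2)) = Mul(Mul(Add(23, Mul(-1, 22)), Mul(15, 1)), Mul(-1, 2)) = Mul(Mul(Add(23, -22), 15), -2) = Mul(Mul(1, 15), -2) = Mul(15, -2) = -30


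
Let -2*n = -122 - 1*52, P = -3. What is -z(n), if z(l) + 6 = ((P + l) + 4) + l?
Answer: -169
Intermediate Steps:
n = 87 (n = -(-122 - 1*52)/2 = -(-122 - 52)/2 = -1/2*(-174) = 87)
z(l) = -5 + 2*l (z(l) = -6 + (((-3 + l) + 4) + l) = -6 + ((1 + l) + l) = -6 + (1 + 2*l) = -5 + 2*l)
-z(n) = -(-5 + 2*87) = -(-5 + 174) = -1*169 = -169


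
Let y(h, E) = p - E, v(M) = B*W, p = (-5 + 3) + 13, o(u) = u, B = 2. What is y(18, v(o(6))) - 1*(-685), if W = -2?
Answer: 700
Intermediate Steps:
p = 11 (p = -2 + 13 = 11)
v(M) = -4 (v(M) = 2*(-2) = -4)
y(h, E) = 11 - E
y(18, v(o(6))) - 1*(-685) = (11 - 1*(-4)) - 1*(-685) = (11 + 4) + 685 = 15 + 685 = 700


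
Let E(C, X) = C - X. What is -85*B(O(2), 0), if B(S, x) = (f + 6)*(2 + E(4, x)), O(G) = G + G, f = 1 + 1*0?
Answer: -3570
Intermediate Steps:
f = 1 (f = 1 + 0 = 1)
O(G) = 2*G
B(S, x) = 42 - 7*x (B(S, x) = (1 + 6)*(2 + (4 - x)) = 7*(6 - x) = 42 - 7*x)
-85*B(O(2), 0) = -85*(42 - 7*0) = -85*(42 + 0) = -85*42 = -3570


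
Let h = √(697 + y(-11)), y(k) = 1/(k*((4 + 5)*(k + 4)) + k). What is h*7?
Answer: 7*√324192110/682 ≈ 184.81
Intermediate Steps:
y(k) = 1/(k + k*(36 + 9*k)) (y(k) = 1/(k*(9*(4 + k)) + k) = 1/(k*(36 + 9*k) + k) = 1/(k + k*(36 + 9*k)))
h = √324192110/682 (h = √(697 + 1/((-11)*(37 + 9*(-11)))) = √(697 - 1/(11*(37 - 99))) = √(697 - 1/11/(-62)) = √(697 - 1/11*(-1/62)) = √(697 + 1/682) = √(475355/682) = √324192110/682 ≈ 26.401)
h*7 = (√324192110/682)*7 = 7*√324192110/682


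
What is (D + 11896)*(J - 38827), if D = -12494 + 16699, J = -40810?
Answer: -1282235337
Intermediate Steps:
D = 4205
(D + 11896)*(J - 38827) = (4205 + 11896)*(-40810 - 38827) = 16101*(-79637) = -1282235337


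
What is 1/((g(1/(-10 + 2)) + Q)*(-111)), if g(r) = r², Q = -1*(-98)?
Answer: -64/696303 ≈ -9.1914e-5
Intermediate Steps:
Q = 98
1/((g(1/(-10 + 2)) + Q)*(-111)) = 1/(((1/(-10 + 2))² + 98)*(-111)) = 1/(((1/(-8))² + 98)*(-111)) = 1/(((-⅛)² + 98)*(-111)) = 1/((1/64 + 98)*(-111)) = 1/((6273/64)*(-111)) = 1/(-696303/64) = -64/696303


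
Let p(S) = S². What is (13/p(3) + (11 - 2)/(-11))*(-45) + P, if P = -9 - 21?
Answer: -640/11 ≈ -58.182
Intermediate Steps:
P = -30
(13/p(3) + (11 - 2)/(-11))*(-45) + P = (13/(3²) + (11 - 2)/(-11))*(-45) - 30 = (13/9 + 9*(-1/11))*(-45) - 30 = (13*(⅑) - 9/11)*(-45) - 30 = (13/9 - 9/11)*(-45) - 30 = (62/99)*(-45) - 30 = -310/11 - 30 = -640/11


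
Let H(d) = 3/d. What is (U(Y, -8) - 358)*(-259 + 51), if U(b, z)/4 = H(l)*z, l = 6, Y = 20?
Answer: 77792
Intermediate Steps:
U(b, z) = 2*z (U(b, z) = 4*((3/6)*z) = 4*((3*(⅙))*z) = 4*(z/2) = 2*z)
(U(Y, -8) - 358)*(-259 + 51) = (2*(-8) - 358)*(-259 + 51) = (-16 - 358)*(-208) = -374*(-208) = 77792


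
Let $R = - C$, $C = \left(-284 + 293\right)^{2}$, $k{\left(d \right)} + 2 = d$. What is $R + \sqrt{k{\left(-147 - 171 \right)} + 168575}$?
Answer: $-81 + 3 \sqrt{18695} \approx 329.19$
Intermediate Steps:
$k{\left(d \right)} = -2 + d$
$C = 81$ ($C = 9^{2} = 81$)
$R = -81$ ($R = \left(-1\right) 81 = -81$)
$R + \sqrt{k{\left(-147 - 171 \right)} + 168575} = -81 + \sqrt{\left(-2 - 318\right) + 168575} = -81 + \sqrt{-320 + 168575} = -81 + \sqrt{168255} = -81 + 3 \sqrt{18695}$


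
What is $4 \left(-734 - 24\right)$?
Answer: $-3032$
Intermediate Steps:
$4 \left(-734 - 24\right) = 4 \left(-758\right) = -3032$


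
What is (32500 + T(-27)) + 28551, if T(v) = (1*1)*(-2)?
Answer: 61049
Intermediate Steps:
T(v) = -2 (T(v) = 1*(-2) = -2)
(32500 + T(-27)) + 28551 = (32500 - 2) + 28551 = 32498 + 28551 = 61049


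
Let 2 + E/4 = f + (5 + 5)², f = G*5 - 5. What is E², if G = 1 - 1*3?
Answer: 110224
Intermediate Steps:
G = -2 (G = 1 - 3 = -2)
f = -15 (f = -2*5 - 5 = -10 - 5 = -15)
E = 332 (E = -8 + 4*(-15 + (5 + 5)²) = -8 + 4*(-15 + 10²) = -8 + 4*(-15 + 100) = -8 + 4*85 = -8 + 340 = 332)
E² = 332² = 110224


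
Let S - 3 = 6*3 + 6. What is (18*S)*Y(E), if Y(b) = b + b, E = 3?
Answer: 2916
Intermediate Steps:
S = 27 (S = 3 + (6*3 + 6) = 3 + (18 + 6) = 3 + 24 = 27)
Y(b) = 2*b
(18*S)*Y(E) = (18*27)*(2*3) = 486*6 = 2916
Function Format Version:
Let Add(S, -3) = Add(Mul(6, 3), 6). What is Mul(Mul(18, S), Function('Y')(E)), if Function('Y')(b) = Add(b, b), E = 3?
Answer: 2916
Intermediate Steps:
S = 27 (S = Add(3, Add(Mul(6, 3), 6)) = Add(3, Add(18, 6)) = Add(3, 24) = 27)
Function('Y')(b) = Mul(2, b)
Mul(Mul(18, S), Function('Y')(E)) = Mul(Mul(18, 27), Mul(2, 3)) = Mul(486, 6) = 2916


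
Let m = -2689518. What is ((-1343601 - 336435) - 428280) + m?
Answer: -4797834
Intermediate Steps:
((-1343601 - 336435) - 428280) + m = ((-1343601 - 336435) - 428280) - 2689518 = (-1680036 - 428280) - 2689518 = -2108316 - 2689518 = -4797834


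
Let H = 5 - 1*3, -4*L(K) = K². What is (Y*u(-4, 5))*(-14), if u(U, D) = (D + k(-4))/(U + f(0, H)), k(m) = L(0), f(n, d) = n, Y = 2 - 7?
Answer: -175/2 ≈ -87.500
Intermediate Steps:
L(K) = -K²/4
Y = -5
H = 2 (H = 5 - 3 = 2)
k(m) = 0 (k(m) = -¼*0² = -¼*0 = 0)
u(U, D) = D/U (u(U, D) = (D + 0)/(U + 0) = D/U)
(Y*u(-4, 5))*(-14) = -25/(-4)*(-14) = -25*(-1)/4*(-14) = -5*(-5/4)*(-14) = (25/4)*(-14) = -175/2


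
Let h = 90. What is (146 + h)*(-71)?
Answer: -16756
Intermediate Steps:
(146 + h)*(-71) = (146 + 90)*(-71) = 236*(-71) = -16756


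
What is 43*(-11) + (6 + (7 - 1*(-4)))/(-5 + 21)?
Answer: -7551/16 ≈ -471.94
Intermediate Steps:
43*(-11) + (6 + (7 - 1*(-4)))/(-5 + 21) = -473 + (6 + (7 + 4))/16 = -473 + (6 + 11)*(1/16) = -473 + 17*(1/16) = -473 + 17/16 = -7551/16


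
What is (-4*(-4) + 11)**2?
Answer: 729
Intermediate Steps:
(-4*(-4) + 11)**2 = (16 + 11)**2 = 27**2 = 729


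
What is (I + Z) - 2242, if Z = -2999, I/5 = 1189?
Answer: 704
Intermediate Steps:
I = 5945 (I = 5*1189 = 5945)
(I + Z) - 2242 = (5945 - 2999) - 2242 = 2946 - 2242 = 704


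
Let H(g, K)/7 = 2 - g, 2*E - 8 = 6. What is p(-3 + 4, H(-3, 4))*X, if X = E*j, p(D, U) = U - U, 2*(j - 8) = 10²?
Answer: 0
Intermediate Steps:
j = 58 (j = 8 + (½)*10² = 8 + (½)*100 = 8 + 50 = 58)
E = 7 (E = 4 + (½)*6 = 4 + 3 = 7)
H(g, K) = 14 - 7*g (H(g, K) = 7*(2 - g) = 14 - 7*g)
p(D, U) = 0
X = 406 (X = 7*58 = 406)
p(-3 + 4, H(-3, 4))*X = 0*406 = 0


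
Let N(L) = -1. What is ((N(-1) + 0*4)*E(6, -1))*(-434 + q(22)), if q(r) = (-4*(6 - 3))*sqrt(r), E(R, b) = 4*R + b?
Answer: 9982 + 276*sqrt(22) ≈ 11277.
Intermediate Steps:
E(R, b) = b + 4*R
q(r) = -12*sqrt(r) (q(r) = (-4*3)*sqrt(r) = -12*sqrt(r))
((N(-1) + 0*4)*E(6, -1))*(-434 + q(22)) = ((-1 + 0*4)*(-1 + 4*6))*(-434 - 12*sqrt(22)) = ((-1 + 0)*(-1 + 24))*(-434 - 12*sqrt(22)) = (-1*23)*(-434 - 12*sqrt(22)) = -23*(-434 - 12*sqrt(22)) = 9982 + 276*sqrt(22)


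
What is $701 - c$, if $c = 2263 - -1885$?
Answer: $-3447$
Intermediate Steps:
$c = 4148$ ($c = 2263 + 1885 = 4148$)
$701 - c = 701 - 4148 = -3447$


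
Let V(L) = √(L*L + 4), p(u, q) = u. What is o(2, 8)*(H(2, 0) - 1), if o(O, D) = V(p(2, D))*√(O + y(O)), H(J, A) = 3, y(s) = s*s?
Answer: 8*√3 ≈ 13.856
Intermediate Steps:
y(s) = s²
V(L) = √(4 + L²) (V(L) = √(L² + 4) = √(4 + L²))
o(O, D) = 2*√2*√(O + O²) (o(O, D) = √(4 + 2²)*√(O + O²) = √(4 + 4)*√(O + O²) = √8*√(O + O²) = (2*√2)*√(O + O²) = 2*√2*√(O + O²))
o(2, 8)*(H(2, 0) - 1) = (2*√2*√(2*(1 + 2)))*(3 - 1) = (2*√2*√(2*3))*2 = (2*√2*√6)*2 = (4*√3)*2 = 8*√3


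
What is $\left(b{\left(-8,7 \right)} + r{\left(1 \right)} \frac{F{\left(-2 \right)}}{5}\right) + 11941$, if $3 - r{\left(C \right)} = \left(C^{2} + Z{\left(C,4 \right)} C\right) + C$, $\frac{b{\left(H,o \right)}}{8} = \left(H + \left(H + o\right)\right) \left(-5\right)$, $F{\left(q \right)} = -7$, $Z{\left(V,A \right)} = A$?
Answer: $\frac{61526}{5} \approx 12305.0$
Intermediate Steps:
$b{\left(H,o \right)} = - 80 H - 40 o$ ($b{\left(H,o \right)} = 8 \left(H + \left(H + o\right)\right) \left(-5\right) = 8 \left(o + 2 H\right) \left(-5\right) = 8 \left(- 10 H - 5 o\right) = - 80 H - 40 o$)
$r{\left(C \right)} = 3 - C^{2} - 5 C$ ($r{\left(C \right)} = 3 - \left(\left(C^{2} + 4 C\right) + C\right) = 3 - \left(C^{2} + 5 C\right) = 3 - C^{2} - 5 C$)
$\left(b{\left(-8,7 \right)} + r{\left(1 \right)} \frac{F{\left(-2 \right)}}{5}\right) + 11941 = \left(\left(\left(-80\right) \left(-8\right) - 280\right) + \left(3 - 1^{2} - 5\right) \left(- \frac{7}{5}\right)\right) + 11941 = \left(\left(640 - 280\right) + \left(3 - 1 - 5\right) \left(\left(-7\right) \frac{1}{5}\right)\right) + 11941 = \left(360 + \left(3 - 1 - 5\right) \left(- \frac{7}{5}\right)\right) + 11941 = \left(360 - - \frac{21}{5}\right) + 11941 = \left(360 + \frac{21}{5}\right) + 11941 = \frac{1821}{5} + 11941 = \frac{61526}{5}$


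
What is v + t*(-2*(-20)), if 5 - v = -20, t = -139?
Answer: -5535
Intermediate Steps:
v = 25 (v = 5 - 1*(-20) = 5 + 20 = 25)
v + t*(-2*(-20)) = 25 - (-278)*(-20) = 25 - 139*40 = 25 - 5560 = -5535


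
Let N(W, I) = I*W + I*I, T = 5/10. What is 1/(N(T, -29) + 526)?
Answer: 2/2705 ≈ 0.00073937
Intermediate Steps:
T = 1/2 (T = 5*(1/10) = 1/2 ≈ 0.50000)
N(W, I) = I**2 + I*W (N(W, I) = I*W + I**2 = I**2 + I*W)
1/(N(T, -29) + 526) = 1/(-29*(-29 + 1/2) + 526) = 1/(-29*(-57/2) + 526) = 1/(1653/2 + 526) = 1/(2705/2) = 2/2705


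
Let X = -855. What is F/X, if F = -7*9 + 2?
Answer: 61/855 ≈ 0.071345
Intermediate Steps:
F = -61 (F = -63 + 2 = -61)
F/X = -61/(-855) = -61*(-1/855) = 61/855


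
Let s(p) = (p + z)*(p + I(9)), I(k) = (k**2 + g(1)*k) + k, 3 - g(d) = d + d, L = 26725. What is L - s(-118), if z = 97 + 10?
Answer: 26516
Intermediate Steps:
g(d) = 3 - 2*d (g(d) = 3 - (d + d) = 3 - 2*d)
I(k) = k**2 + 2*k (I(k) = (k**2 + (3 - 2*1)*k) + k = (k**2 + (3 - 2)*k) + k = (k**2 + 1*k) + k = (k**2 + k) + k = (k + k**2) + k = k**2 + 2*k)
z = 107
s(p) = (99 + p)*(107 + p) (s(p) = (p + 107)*(p + 9*(2 + 9)) = (107 + p)*(p + 9*11) = (107 + p)*(p + 99) = (107 + p)*(99 + p) = (99 + p)*(107 + p))
L - s(-118) = 26725 - (10593 + (-118)**2 + 206*(-118)) = 26725 - (10593 + 13924 - 24308) = 26725 - 1*209 = 26725 - 209 = 26516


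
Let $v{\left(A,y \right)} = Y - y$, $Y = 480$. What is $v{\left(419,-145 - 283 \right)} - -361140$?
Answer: $362048$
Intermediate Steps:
$v{\left(A,y \right)} = 480 - y$
$v{\left(419,-145 - 283 \right)} - -361140 = \left(480 - \left(-145 - 283\right)\right) - -361140 = \left(480 - \left(-145 - 283\right)\right) + 361140 = \left(480 - -428\right) + 361140 = \left(480 + 428\right) + 361140 = 908 + 361140 = 362048$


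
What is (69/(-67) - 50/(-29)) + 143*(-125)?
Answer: -34729776/1943 ≈ -17874.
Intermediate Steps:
(69/(-67) - 50/(-29)) + 143*(-125) = (69*(-1/67) - 50*(-1/29)) - 17875 = (-69/67 + 50/29) - 17875 = 1349/1943 - 17875 = -34729776/1943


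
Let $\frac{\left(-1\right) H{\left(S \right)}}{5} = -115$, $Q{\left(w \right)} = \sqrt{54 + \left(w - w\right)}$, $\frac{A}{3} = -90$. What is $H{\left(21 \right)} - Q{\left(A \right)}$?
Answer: $575 - 3 \sqrt{6} \approx 567.65$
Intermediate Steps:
$A = -270$ ($A = 3 \left(-90\right) = -270$)
$Q{\left(w \right)} = 3 \sqrt{6}$ ($Q{\left(w \right)} = \sqrt{54 + 0} = \sqrt{54} = 3 \sqrt{6}$)
$H{\left(S \right)} = 575$ ($H{\left(S \right)} = \left(-5\right) \left(-115\right) = 575$)
$H{\left(21 \right)} - Q{\left(A \right)} = 575 - 3 \sqrt{6}$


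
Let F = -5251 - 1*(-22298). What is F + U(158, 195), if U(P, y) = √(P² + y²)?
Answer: 17047 + √62989 ≈ 17298.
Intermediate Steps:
F = 17047 (F = -5251 + 22298 = 17047)
F + U(158, 195) = 17047 + √(158² + 195²) = 17047 + √(24964 + 38025) = 17047 + √62989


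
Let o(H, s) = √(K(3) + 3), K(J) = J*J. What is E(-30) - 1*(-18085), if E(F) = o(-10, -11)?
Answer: 18085 + 2*√3 ≈ 18088.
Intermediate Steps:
K(J) = J²
o(H, s) = 2*√3 (o(H, s) = √(3² + 3) = √(9 + 3) = √12 = 2*√3)
E(F) = 2*√3
E(-30) - 1*(-18085) = 2*√3 - 1*(-18085) = 2*√3 + 18085 = 18085 + 2*√3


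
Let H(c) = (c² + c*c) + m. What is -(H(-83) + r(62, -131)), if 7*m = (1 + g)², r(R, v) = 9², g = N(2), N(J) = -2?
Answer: -97014/7 ≈ -13859.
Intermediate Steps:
g = -2
r(R, v) = 81
m = ⅐ (m = (1 - 2)²/7 = (⅐)*(-1)² = (⅐)*1 = ⅐ ≈ 0.14286)
H(c) = ⅐ + 2*c² (H(c) = (c² + c*c) + ⅐ = (c² + c²) + ⅐ = 2*c² + ⅐ = ⅐ + 2*c²)
-(H(-83) + r(62, -131)) = -((⅐ + 2*(-83)²) + 81) = -((⅐ + 2*6889) + 81) = -((⅐ + 13778) + 81) = -(96447/7 + 81) = -1*97014/7 = -97014/7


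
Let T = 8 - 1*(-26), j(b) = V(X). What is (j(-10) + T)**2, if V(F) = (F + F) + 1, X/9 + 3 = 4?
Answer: 2809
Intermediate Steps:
X = 9 (X = -27 + 9*4 = -27 + 36 = 9)
V(F) = 1 + 2*F (V(F) = 2*F + 1 = 1 + 2*F)
j(b) = 19 (j(b) = 1 + 2*9 = 1 + 18 = 19)
T = 34 (T = 8 + 26 = 34)
(j(-10) + T)**2 = (19 + 34)**2 = 53**2 = 2809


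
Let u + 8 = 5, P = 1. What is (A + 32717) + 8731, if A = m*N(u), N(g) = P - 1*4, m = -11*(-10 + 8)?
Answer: 41382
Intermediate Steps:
m = 22 (m = -11*(-2) = 22)
u = -3 (u = -8 + 5 = -3)
N(g) = -3 (N(g) = 1 - 1*4 = 1 - 4 = -3)
A = -66 (A = 22*(-3) = -66)
(A + 32717) + 8731 = (-66 + 32717) + 8731 = 32651 + 8731 = 41382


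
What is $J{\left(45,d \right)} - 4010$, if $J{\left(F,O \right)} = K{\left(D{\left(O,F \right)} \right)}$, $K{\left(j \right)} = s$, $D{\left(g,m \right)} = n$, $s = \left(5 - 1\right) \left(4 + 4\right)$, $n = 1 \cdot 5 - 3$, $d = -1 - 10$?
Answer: $-3978$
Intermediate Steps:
$d = -11$ ($d = -1 - 10 = -11$)
$n = 2$ ($n = 5 - 3 = 2$)
$s = 32$ ($s = 4 \cdot 8 = 32$)
$D{\left(g,m \right)} = 2$
$K{\left(j \right)} = 32$
$J{\left(F,O \right)} = 32$
$J{\left(45,d \right)} - 4010 = 32 - 4010 = -3978$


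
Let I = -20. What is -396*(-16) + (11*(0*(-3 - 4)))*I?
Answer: 6336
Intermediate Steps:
-396*(-16) + (11*(0*(-3 - 4)))*I = -396*(-16) + (11*(0*(-3 - 4)))*(-20) = 6336 + (11*(0*(-7)))*(-20) = 6336 + (11*0)*(-20) = 6336 + 0*(-20) = 6336 + 0 = 6336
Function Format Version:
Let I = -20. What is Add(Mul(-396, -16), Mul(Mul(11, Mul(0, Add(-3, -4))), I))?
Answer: 6336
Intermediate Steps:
Add(Mul(-396, -16), Mul(Mul(11, Mul(0, Add(-3, -4))), I)) = Add(Mul(-396, -16), Mul(Mul(11, Mul(0, Add(-3, -4))), -20)) = Add(6336, Mul(Mul(11, Mul(0, -7)), -20)) = Add(6336, Mul(Mul(11, 0), -20)) = Add(6336, Mul(0, -20)) = Add(6336, 0) = 6336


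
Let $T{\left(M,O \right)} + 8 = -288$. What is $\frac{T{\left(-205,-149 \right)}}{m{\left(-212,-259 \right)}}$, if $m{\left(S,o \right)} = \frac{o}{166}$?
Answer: $\frac{1328}{7} \approx 189.71$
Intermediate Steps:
$T{\left(M,O \right)} = -296$ ($T{\left(M,O \right)} = -8 - 288 = -296$)
$m{\left(S,o \right)} = \frac{o}{166}$ ($m{\left(S,o \right)} = o \frac{1}{166} = \frac{o}{166}$)
$\frac{T{\left(-205,-149 \right)}}{m{\left(-212,-259 \right)}} = - \frac{296}{\frac{1}{166} \left(-259\right)} = - \frac{296}{- \frac{259}{166}} = \left(-296\right) \left(- \frac{166}{259}\right) = \frac{1328}{7}$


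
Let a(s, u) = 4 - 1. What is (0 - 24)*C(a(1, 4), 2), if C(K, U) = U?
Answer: -48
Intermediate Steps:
a(s, u) = 3
(0 - 24)*C(a(1, 4), 2) = (0 - 24)*2 = -24*2 = -48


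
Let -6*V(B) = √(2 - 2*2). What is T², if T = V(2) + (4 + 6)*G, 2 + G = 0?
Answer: (120 + I*√2)²/36 ≈ 399.94 + 9.4281*I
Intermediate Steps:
G = -2 (G = -2 + 0 = -2)
V(B) = -I*√2/6 (V(B) = -√(2 - 2*2)/6 = -√(2 - 4)/6 = -I*√2/6)
T = -20 - I*√2/6 (T = -I*√2/6 + (4 + 6)*(-2) = -I*√2/6 + 10*(-2) = -I*√2/6 - 20 = -20 - I*√2/6 ≈ -20.0 - 0.2357*I)
T² = (-20 - I*√2/6)²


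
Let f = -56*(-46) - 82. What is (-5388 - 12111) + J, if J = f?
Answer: -15005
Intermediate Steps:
f = 2494 (f = 2576 - 82 = 2494)
J = 2494
(-5388 - 12111) + J = (-5388 - 12111) + 2494 = -17499 + 2494 = -15005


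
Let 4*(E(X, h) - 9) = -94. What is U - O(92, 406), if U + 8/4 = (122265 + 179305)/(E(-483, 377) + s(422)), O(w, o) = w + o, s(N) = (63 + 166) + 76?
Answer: 312640/581 ≈ 538.11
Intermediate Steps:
E(X, h) = -29/2 (E(X, h) = 9 + (1/4)*(-94) = 9 - 47/2 = -29/2)
s(N) = 305 (s(N) = 229 + 76 = 305)
O(w, o) = o + w
U = 601978/581 (U = -2 + (122265 + 179305)/(-29/2 + 305) = -2 + 301570/(581/2) = -2 + 301570*(2/581) = -2 + 603140/581 = 601978/581 ≈ 1036.1)
U - O(92, 406) = 601978/581 - (406 + 92) = 601978/581 - 1*498 = 601978/581 - 498 = 312640/581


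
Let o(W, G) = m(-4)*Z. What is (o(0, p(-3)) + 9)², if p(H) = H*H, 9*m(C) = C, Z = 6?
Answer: 361/9 ≈ 40.111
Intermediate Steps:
m(C) = C/9
p(H) = H²
o(W, G) = -8/3 (o(W, G) = ((⅑)*(-4))*6 = -4/9*6 = -8/3)
(o(0, p(-3)) + 9)² = (-8/3 + 9)² = (19/3)² = 361/9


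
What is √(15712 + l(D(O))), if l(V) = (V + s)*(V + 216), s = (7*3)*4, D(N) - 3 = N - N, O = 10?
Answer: √34765 ≈ 186.45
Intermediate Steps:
D(N) = 3 (D(N) = 3 + (N - N) = 3 + 0 = 3)
s = 84 (s = 21*4 = 84)
l(V) = (84 + V)*(216 + V) (l(V) = (V + 84)*(V + 216) = (84 + V)*(216 + V))
√(15712 + l(D(O))) = √(15712 + (18144 + 3² + 300*3)) = √(15712 + (18144 + 9 + 900)) = √(15712 + 19053) = √34765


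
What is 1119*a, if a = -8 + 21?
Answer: 14547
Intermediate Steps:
a = 13
1119*a = 1119*13 = 14547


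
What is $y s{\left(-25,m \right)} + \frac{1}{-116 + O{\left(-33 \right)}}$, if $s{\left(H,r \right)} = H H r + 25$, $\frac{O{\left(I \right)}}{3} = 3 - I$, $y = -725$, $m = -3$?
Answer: $\frac{10729999}{8} \approx 1.3413 \cdot 10^{6}$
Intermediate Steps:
$O{\left(I \right)} = 9 - 3 I$ ($O{\left(I \right)} = 3 \left(3 - I\right) = 9 - 3 I$)
$s{\left(H,r \right)} = 25 + r H^{2}$ ($s{\left(H,r \right)} = H^{2} r + 25 = r H^{2} + 25 = 25 + r H^{2}$)
$y s{\left(-25,m \right)} + \frac{1}{-116 + O{\left(-33 \right)}} = - 725 \left(25 - 3 \left(-25\right)^{2}\right) + \frac{1}{-116 + \left(9 - -99\right)} = - 725 \left(25 - 1875\right) + \frac{1}{-116 + \left(9 + 99\right)} = - 725 \left(25 - 1875\right) + \frac{1}{-116 + 108} = \left(-725\right) \left(-1850\right) + \frac{1}{-8} = 1341250 - \frac{1}{8} = \frac{10729999}{8}$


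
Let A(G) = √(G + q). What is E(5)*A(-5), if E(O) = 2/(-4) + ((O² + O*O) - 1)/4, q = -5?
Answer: 47*I*√10/4 ≈ 37.157*I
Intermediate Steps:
E(O) = -¾ + O²/2 (E(O) = 2*(-¼) + ((O² + O²) - 1)*(¼) = -½ + (2*O² - 1)*(¼) = -½ + (-1 + 2*O²)*(¼) = -½ + (-¼ + O²/2) = -¾ + O²/2)
A(G) = √(-5 + G) (A(G) = √(G - 5) = √(-5 + G))
E(5)*A(-5) = (-¾ + (½)*5²)*√(-5 - 5) = (-¾ + (½)*25)*√(-10) = (-¾ + 25/2)*(I*√10) = 47*(I*√10)/4 = 47*I*√10/4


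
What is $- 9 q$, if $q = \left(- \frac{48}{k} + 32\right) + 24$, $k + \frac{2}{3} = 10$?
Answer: $- \frac{3204}{7} \approx -457.71$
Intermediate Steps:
$k = \frac{28}{3}$ ($k = - \frac{2}{3} + 10 = \frac{28}{3} \approx 9.3333$)
$q = \frac{356}{7}$ ($q = \left(- \frac{48}{\frac{28}{3}} + 32\right) + 24 = \left(\left(-48\right) \frac{3}{28} + 32\right) + 24 = \left(- \frac{36}{7} + 32\right) + 24 = \frac{188}{7} + 24 = \frac{356}{7} \approx 50.857$)
$- 9 q = \left(-9\right) \frac{356}{7} = - \frac{3204}{7}$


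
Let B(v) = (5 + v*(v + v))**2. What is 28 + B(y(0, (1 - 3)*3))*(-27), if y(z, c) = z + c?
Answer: -160055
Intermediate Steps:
y(z, c) = c + z
B(v) = (5 + 2*v**2)**2 (B(v) = (5 + v*(2*v))**2 = (5 + 2*v**2)**2)
28 + B(y(0, (1 - 3)*3))*(-27) = 28 + (5 + 2*((1 - 3)*3 + 0)**2)**2*(-27) = 28 + (5 + 2*(-2*3 + 0)**2)**2*(-27) = 28 + (5 + 2*(-6 + 0)**2)**2*(-27) = 28 + (5 + 2*(-6)**2)**2*(-27) = 28 + (5 + 2*36)**2*(-27) = 28 + (5 + 72)**2*(-27) = 28 + 77**2*(-27) = 28 + 5929*(-27) = 28 - 160083 = -160055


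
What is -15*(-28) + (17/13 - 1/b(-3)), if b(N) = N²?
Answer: 49280/117 ≈ 421.20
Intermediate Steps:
-15*(-28) + (17/13 - 1/b(-3)) = -15*(-28) + (17/13 - 1/((-3)²)) = 420 + (17*(1/13) - 1/9) = 420 + (17/13 - 1*⅑) = 420 + (17/13 - ⅑) = 420 + 140/117 = 49280/117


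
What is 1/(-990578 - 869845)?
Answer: -1/1860423 ≈ -5.3751e-7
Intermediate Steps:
1/(-990578 - 869845) = 1/(-1860423) = -1/1860423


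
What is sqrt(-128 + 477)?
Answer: sqrt(349) ≈ 18.682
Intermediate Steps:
sqrt(-128 + 477) = sqrt(349)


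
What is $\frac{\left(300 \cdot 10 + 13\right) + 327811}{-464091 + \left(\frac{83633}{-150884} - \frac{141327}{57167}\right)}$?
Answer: $- \frac{2853550739797472}{4003082764714927} \approx -0.71284$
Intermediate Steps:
$\frac{\left(300 \cdot 10 + 13\right) + 327811}{-464091 + \left(\frac{83633}{-150884} - \frac{141327}{57167}\right)} = \frac{\left(3000 + 13\right) + 327811}{-464091 + \left(83633 \left(- \frac{1}{150884}\right) - \frac{141327}{57167}\right)} = \frac{3013 + 327811}{-464091 - \frac{26105030779}{8625585628}} = \frac{330824}{-464091 - \frac{26105030779}{8625585628}} = \frac{330824}{- \frac{4003082764714927}{8625585628}} = 330824 \left(- \frac{8625585628}{4003082764714927}\right) = - \frac{2853550739797472}{4003082764714927}$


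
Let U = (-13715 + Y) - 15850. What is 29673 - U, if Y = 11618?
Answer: 47620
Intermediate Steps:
U = -17947 (U = (-13715 + 11618) - 15850 = -2097 - 15850 = -17947)
29673 - U = 29673 - 1*(-17947) = 29673 + 17947 = 47620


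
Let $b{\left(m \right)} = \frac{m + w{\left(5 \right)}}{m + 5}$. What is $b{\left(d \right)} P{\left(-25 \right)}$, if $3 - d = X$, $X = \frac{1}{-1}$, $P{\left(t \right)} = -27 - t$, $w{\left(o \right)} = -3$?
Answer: $- \frac{2}{9} \approx -0.22222$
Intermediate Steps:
$X = -1$
$d = 4$ ($d = 3 - -1 = 3 + 1 = 4$)
$b{\left(m \right)} = \frac{-3 + m}{5 + m}$ ($b{\left(m \right)} = \frac{m - 3}{m + 5} = \frac{-3 + m}{5 + m}$)
$b{\left(d \right)} P{\left(-25 \right)} = \frac{-3 + 4}{5 + 4} \left(-27 - -25\right) = \frac{1}{9} \cdot 1 \left(-27 + 25\right) = \frac{1}{9} \cdot 1 \left(-2\right) = \frac{1}{9} \left(-2\right) = - \frac{2}{9}$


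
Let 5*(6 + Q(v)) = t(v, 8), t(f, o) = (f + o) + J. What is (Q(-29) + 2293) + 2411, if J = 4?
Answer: 23473/5 ≈ 4694.6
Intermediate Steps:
t(f, o) = 4 + f + o (t(f, o) = (f + o) + 4 = 4 + f + o)
Q(v) = -18/5 + v/5 (Q(v) = -6 + (4 + v + 8)/5 = -6 + (12 + v)/5 = -6 + (12/5 + v/5) = -18/5 + v/5)
(Q(-29) + 2293) + 2411 = ((-18/5 + (1/5)*(-29)) + 2293) + 2411 = ((-18/5 - 29/5) + 2293) + 2411 = (-47/5 + 2293) + 2411 = 11418/5 + 2411 = 23473/5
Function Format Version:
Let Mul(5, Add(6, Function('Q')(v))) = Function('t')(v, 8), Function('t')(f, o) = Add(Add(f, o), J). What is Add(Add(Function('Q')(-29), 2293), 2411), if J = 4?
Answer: Rational(23473, 5) ≈ 4694.6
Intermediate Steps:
Function('t')(f, o) = Add(4, f, o) (Function('t')(f, o) = Add(Add(f, o), 4) = Add(4, f, o))
Function('Q')(v) = Add(Rational(-18, 5), Mul(Rational(1, 5), v)) (Function('Q')(v) = Add(-6, Mul(Rational(1, 5), Add(4, v, 8))) = Add(-6, Mul(Rational(1, 5), Add(12, v))) = Add(-6, Add(Rational(12, 5), Mul(Rational(1, 5), v))) = Add(Rational(-18, 5), Mul(Rational(1, 5), v)))
Add(Add(Function('Q')(-29), 2293), 2411) = Add(Add(Add(Rational(-18, 5), Mul(Rational(1, 5), -29)), 2293), 2411) = Add(Add(Add(Rational(-18, 5), Rational(-29, 5)), 2293), 2411) = Add(Add(Rational(-47, 5), 2293), 2411) = Add(Rational(11418, 5), 2411) = Rational(23473, 5)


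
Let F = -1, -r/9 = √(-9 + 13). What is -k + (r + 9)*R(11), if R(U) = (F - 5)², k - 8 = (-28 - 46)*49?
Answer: 3294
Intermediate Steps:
k = -3618 (k = 8 + (-28 - 46)*49 = 8 - 74*49 = 8 - 3626 = -3618)
r = -18 (r = -9*√(-9 + 13) = -9*√4 = -9*2 = -18)
R(U) = 36 (R(U) = (-1 - 5)² = (-6)² = 36)
-k + (r + 9)*R(11) = -1*(-3618) + (-18 + 9)*36 = 3618 - 9*36 = 3618 - 324 = 3294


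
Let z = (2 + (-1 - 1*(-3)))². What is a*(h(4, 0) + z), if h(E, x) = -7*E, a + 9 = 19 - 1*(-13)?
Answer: -276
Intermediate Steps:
a = 23 (a = -9 + (19 - 1*(-13)) = -9 + (19 + 13) = -9 + 32 = 23)
z = 16 (z = (2 + (-1 + 3))² = (2 + 2)² = 4² = 16)
a*(h(4, 0) + z) = 23*(-7*4 + 16) = 23*(-28 + 16) = 23*(-12) = -276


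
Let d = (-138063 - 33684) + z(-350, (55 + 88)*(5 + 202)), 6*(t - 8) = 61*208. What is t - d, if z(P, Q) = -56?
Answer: 521777/3 ≈ 1.7393e+5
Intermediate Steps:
t = 6368/3 (t = 8 + (61*208)/6 = 8 + (1/6)*12688 = 8 + 6344/3 = 6368/3 ≈ 2122.7)
d = -171803 (d = (-138063 - 33684) - 56 = -171747 - 56 = -171803)
t - d = 6368/3 - 1*(-171803) = 6368/3 + 171803 = 521777/3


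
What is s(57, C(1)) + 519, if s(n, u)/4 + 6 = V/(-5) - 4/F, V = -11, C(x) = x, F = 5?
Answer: 2503/5 ≈ 500.60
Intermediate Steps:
s(n, u) = -92/5 (s(n, u) = -24 + 4*(-11/(-5) - 4/5) = -24 + 4*(-11*(-⅕) - 4*⅕) = -24 + 4*(11/5 - ⅘) = -24 + 4*(7/5) = -24 + 28/5 = -92/5)
s(57, C(1)) + 519 = -92/5 + 519 = 2503/5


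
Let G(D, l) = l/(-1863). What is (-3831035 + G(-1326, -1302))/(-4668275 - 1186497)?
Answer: 2379072301/3635813412 ≈ 0.65434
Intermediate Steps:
G(D, l) = -l/1863 (G(D, l) = l*(-1/1863) = -l/1863)
(-3831035 + G(-1326, -1302))/(-4668275 - 1186497) = (-3831035 - 1/1863*(-1302))/(-4668275 - 1186497) = (-3831035 + 434/621)/(-5854772) = -2379072301/621*(-1/5854772) = 2379072301/3635813412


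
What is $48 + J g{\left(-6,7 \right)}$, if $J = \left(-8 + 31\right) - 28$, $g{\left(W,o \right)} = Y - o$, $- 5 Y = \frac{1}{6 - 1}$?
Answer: $\frac{416}{5} \approx 83.2$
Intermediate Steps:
$Y = - \frac{1}{25}$ ($Y = - \frac{1}{5 \left(6 - 1\right)} = - \frac{1}{5 \cdot 5} = \left(- \frac{1}{5}\right) \frac{1}{5} = - \frac{1}{25} \approx -0.04$)
$g{\left(W,o \right)} = - \frac{1}{25} - o$
$J = -5$ ($J = 23 - 28 = -5$)
$48 + J g{\left(-6,7 \right)} = 48 - 5 \left(- \frac{1}{25} - 7\right) = 48 - - \frac{176}{5} = 48 + \frac{176}{5} = \frac{416}{5}$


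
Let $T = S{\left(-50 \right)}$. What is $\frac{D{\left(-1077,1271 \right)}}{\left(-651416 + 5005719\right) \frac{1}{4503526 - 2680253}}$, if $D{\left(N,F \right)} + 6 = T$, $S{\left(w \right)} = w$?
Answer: $- \frac{102103288}{4354303} \approx -23.449$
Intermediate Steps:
$T = -50$
$D{\left(N,F \right)} = -56$ ($D{\left(N,F \right)} = -6 - 50 = -56$)
$\frac{D{\left(-1077,1271 \right)}}{\left(-651416 + 5005719\right) \frac{1}{4503526 - 2680253}} = - \frac{56}{\left(-651416 + 5005719\right) \frac{1}{4503526 - 2680253}} = - \frac{56}{4354303 \cdot \frac{1}{1823273}} = - \frac{56}{\frac{4354303}{1823273}} = \left(-56\right) \frac{1823273}{4354303} = - \frac{102103288}{4354303}$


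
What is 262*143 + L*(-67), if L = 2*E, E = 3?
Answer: 37064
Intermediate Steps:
L = 6 (L = 2*3 = 6)
262*143 + L*(-67) = 262*143 + 6*(-67) = 37466 - 402 = 37064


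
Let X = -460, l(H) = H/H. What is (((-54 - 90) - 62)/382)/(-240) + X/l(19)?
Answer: -21086297/45840 ≈ -460.00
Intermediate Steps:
l(H) = 1
(((-54 - 90) - 62)/382)/(-240) + X/l(19) = (((-54 - 90) - 62)/382)/(-240) - 460/1 = ((-144 - 62)*(1/382))*(-1/240) - 460*1 = -206*1/382*(-1/240) - 460 = -103/191*(-1/240) - 460 = 103/45840 - 460 = -21086297/45840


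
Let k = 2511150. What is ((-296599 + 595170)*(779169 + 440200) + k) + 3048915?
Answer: 364073781764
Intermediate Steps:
((-296599 + 595170)*(779169 + 440200) + k) + 3048915 = ((-296599 + 595170)*(779169 + 440200) + 2511150) + 3048915 = (298571*1219369 + 2511150) + 3048915 = (364068221699 + 2511150) + 3048915 = 364070732849 + 3048915 = 364073781764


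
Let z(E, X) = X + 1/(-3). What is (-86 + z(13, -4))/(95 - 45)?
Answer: -271/150 ≈ -1.8067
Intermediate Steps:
z(E, X) = -1/3 + X (z(E, X) = X + 1*(-1/3) = X - 1/3 = -1/3 + X)
(-86 + z(13, -4))/(95 - 45) = (-86 + (-1/3 - 4))/(95 - 45) = (-86 - 13/3)/50 = -271/3*1/50 = -271/150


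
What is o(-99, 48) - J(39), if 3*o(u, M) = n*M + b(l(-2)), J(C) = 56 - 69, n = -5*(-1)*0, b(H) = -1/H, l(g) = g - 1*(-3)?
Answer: 38/3 ≈ 12.667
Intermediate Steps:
l(g) = 3 + g (l(g) = g + 3 = 3 + g)
n = 0 (n = 5*0 = 0)
J(C) = -13
o(u, M) = -⅓ (o(u, M) = (0*M - 1/(3 - 2))/3 = (0 - 1/1)/3 = (0 - 1*1)/3 = (0 - 1)/3 = (⅓)*(-1) = -⅓)
o(-99, 48) - J(39) = -⅓ - 1*(-13) = -⅓ + 13 = 38/3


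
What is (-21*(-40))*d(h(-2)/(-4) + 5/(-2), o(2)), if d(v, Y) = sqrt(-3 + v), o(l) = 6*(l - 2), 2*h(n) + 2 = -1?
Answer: 210*I*sqrt(82) ≈ 1901.6*I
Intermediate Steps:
h(n) = -3/2 (h(n) = -1 + (1/2)*(-1) = -1 - 1/2 = -3/2)
o(l) = -12 + 6*l (o(l) = 6*(-2 + l) = -12 + 6*l)
(-21*(-40))*d(h(-2)/(-4) + 5/(-2), o(2)) = (-21*(-40))*sqrt(-3 + (-3/2/(-4) + 5/(-2))) = 840*sqrt(-3 + (-3/2*(-1/4) + 5*(-1/2))) = 840*sqrt(-3 + (3/8 - 5/2)) = 840*sqrt(-3 - 17/8) = 840*sqrt(-41/8) = 840*(I*sqrt(82)/4) = 210*I*sqrt(82)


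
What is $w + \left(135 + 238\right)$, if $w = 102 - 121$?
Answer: $354$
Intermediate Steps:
$w = -19$
$w + \left(135 + 238\right) = -19 + \left(135 + 238\right) = -19 + 373 = 354$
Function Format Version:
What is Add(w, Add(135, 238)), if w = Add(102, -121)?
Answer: 354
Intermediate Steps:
w = -19
Add(w, Add(135, 238)) = Add(-19, Add(135, 238)) = Add(-19, 373) = 354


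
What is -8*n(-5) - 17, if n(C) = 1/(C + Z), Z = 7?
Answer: -21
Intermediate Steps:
n(C) = 1/(7 + C) (n(C) = 1/(C + 7) = 1/(7 + C))
-8*n(-5) - 17 = -8/(7 - 5) - 17 = -8/2 - 17 = -8*½ - 17 = -4 - 17 = -21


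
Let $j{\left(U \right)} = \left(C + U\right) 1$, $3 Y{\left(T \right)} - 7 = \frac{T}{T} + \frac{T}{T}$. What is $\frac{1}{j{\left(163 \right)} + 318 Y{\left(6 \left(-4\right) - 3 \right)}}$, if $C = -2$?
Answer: $\frac{1}{1115} \approx 0.00089686$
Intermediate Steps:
$Y{\left(T \right)} = 3$ ($Y{\left(T \right)} = \frac{7}{3} + \frac{\frac{T}{T} + \frac{T}{T}}{3} = \frac{7}{3} + \frac{1 + 1}{3} = \frac{7}{3} + \frac{1}{3} \cdot 2 = \frac{7}{3} + \frac{2}{3} = 3$)
$j{\left(U \right)} = -2 + U$ ($j{\left(U \right)} = \left(-2 + U\right) 1 = -2 + U$)
$\frac{1}{j{\left(163 \right)} + 318 Y{\left(6 \left(-4\right) - 3 \right)}} = \frac{1}{\left(-2 + 163\right) + 318 \cdot 3} = \frac{1}{161 + 954} = \frac{1}{1115}$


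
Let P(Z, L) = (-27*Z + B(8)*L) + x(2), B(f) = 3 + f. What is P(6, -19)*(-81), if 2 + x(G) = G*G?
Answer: 29889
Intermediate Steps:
x(G) = -2 + G² (x(G) = -2 + G*G = -2 + G²)
P(Z, L) = 2 - 27*Z + 11*L (P(Z, L) = (-27*Z + (3 + 8)*L) + (-2 + 2²) = (-27*Z + 11*L) + (-2 + 4) = (-27*Z + 11*L) + 2 = 2 - 27*Z + 11*L)
P(6, -19)*(-81) = (2 - 27*6 + 11*(-19))*(-81) = (2 - 162 - 209)*(-81) = -369*(-81) = 29889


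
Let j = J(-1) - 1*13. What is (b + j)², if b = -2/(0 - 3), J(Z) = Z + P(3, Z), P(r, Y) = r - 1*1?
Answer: 1156/9 ≈ 128.44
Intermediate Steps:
P(r, Y) = -1 + r (P(r, Y) = r - 1 = -1 + r)
J(Z) = 2 + Z (J(Z) = Z + (-1 + 3) = Z + 2 = 2 + Z)
b = ⅔ (b = -2/(-3) = -2*(-⅓) = ⅔ ≈ 0.66667)
j = -12 (j = (2 - 1) - 1*13 = 1 - 13 = -12)
(b + j)² = (⅔ - 12)² = (-34/3)² = 1156/9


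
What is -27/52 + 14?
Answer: 701/52 ≈ 13.481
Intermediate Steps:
-27/52 + 14 = 701/52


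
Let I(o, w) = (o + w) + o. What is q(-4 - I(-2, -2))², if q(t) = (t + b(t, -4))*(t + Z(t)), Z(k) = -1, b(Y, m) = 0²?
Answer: 4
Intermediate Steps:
b(Y, m) = 0
I(o, w) = w + 2*o
q(t) = t*(-1 + t) (q(t) = (t + 0)*(t - 1) = t*(-1 + t))
q(-4 - I(-2, -2))² = ((-4 - (-2 + 2*(-2)))*(-1 + (-4 - (-2 + 2*(-2)))))² = ((-4 - (-2 - 4))*(-1 + (-4 - (-2 - 4))))² = ((-4 - 1*(-6))*(-1 + (-4 - 1*(-6))))² = ((-4 + 6)*(-1 + (-4 + 6)))² = (2*(-1 + 2))² = (2*1)² = 2² = 4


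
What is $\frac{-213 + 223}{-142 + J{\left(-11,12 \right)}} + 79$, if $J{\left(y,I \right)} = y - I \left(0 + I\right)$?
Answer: $\frac{23453}{297} \approx 78.966$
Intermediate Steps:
$J{\left(y,I \right)} = y - I^{2}$ ($J{\left(y,I \right)} = y - I I = y - I^{2}$)
$\frac{-213 + 223}{-142 + J{\left(-11,12 \right)}} + 79 = \frac{-213 + 223}{-142 - 155} + 79 = \frac{1}{-142 - 155} \cdot 10 + 79 = \frac{1}{-297} \cdot 10 + 79 = \left(- \frac{1}{297}\right) 10 + 79 = - \frac{10}{297} + 79 = \frac{23453}{297}$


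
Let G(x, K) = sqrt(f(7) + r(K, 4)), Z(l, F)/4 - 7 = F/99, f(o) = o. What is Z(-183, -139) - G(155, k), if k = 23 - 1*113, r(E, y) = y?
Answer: 2216/99 - sqrt(11) ≈ 19.067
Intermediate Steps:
k = -90 (k = 23 - 113 = -90)
Z(l, F) = 28 + 4*F/99 (Z(l, F) = 28 + 4*(F/99) = 28 + 4*F/99)
G(x, K) = sqrt(11) (G(x, K) = sqrt(7 + 4) = sqrt(11))
Z(-183, -139) - G(155, k) = (28 + (4/99)*(-139)) - sqrt(11) = (28 - 556/99) - sqrt(11) = 2216/99 - sqrt(11)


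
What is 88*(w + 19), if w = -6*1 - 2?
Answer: 968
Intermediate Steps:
w = -8 (w = -6 - 2 = -8)
88*(w + 19) = 88*(-8 + 19) = 88*11 = 968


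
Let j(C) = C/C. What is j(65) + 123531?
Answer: 123532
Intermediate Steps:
j(C) = 1
j(65) + 123531 = 1 + 123531 = 123532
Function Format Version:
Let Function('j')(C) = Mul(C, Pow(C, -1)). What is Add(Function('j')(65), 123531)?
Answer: 123532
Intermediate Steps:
Function('j')(C) = 1
Add(Function('j')(65), 123531) = Add(1, 123531) = 123532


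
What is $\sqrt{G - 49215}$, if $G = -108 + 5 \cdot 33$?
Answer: $3 i \sqrt{5462} \approx 221.72 i$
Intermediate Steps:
$G = 57$ ($G = -108 + 165 = 57$)
$\sqrt{G - 49215} = \sqrt{57 - 49215} = \sqrt{-49158} = 3 i \sqrt{5462}$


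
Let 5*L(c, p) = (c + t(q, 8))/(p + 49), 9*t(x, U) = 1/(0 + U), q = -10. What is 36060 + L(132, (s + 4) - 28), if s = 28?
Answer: 137606861/3816 ≈ 36061.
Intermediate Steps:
t(x, U) = 1/(9*U) (t(x, U) = 1/(9*(0 + U)) = 1/(9*U))
L(c, p) = (1/72 + c)/(5*(49 + p)) (L(c, p) = ((c + (1/9)/8)/(p + 49))/5 = ((c + (1/9)*(1/8))/(49 + p))/5 = ((c + 1/72)/(49 + p))/5 = ((1/72 + c)/(49 + p))/5 = (1/72 + c)/(5*(49 + p)))
36060 + L(132, (s + 4) - 28) = 36060 + (1 + 72*132)/(360*(49 + ((28 + 4) - 28))) = 36060 + (1 + 9504)/(360*(49 + (32 - 28))) = 36060 + (1/360)*9505/(49 + 4) = 36060 + (1/360)*9505/53 = 36060 + (1/360)*(1/53)*9505 = 36060 + 1901/3816 = 137606861/3816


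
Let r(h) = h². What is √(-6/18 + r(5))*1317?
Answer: 439*√222 ≈ 6541.0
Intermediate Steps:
√(-6/18 + r(5))*1317 = √(-6/18 + 5²)*1317 = √(-6*1/18 + 25)*1317 = √(-⅓ + 25)*1317 = √(74/3)*1317 = (√222/3)*1317 = 439*√222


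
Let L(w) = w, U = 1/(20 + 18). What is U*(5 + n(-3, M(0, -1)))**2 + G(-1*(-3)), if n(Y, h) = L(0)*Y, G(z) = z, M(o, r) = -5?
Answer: 139/38 ≈ 3.6579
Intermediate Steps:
U = 1/38 ≈ 0.026316
n(Y, h) = 0 (n(Y, h) = 0*Y = 0)
U*(5 + n(-3, M(0, -1)))**2 + G(-1*(-3)) = (5 + 0)**2/38 - 1*(-3) = (1/38)*5**2 + 3 = (1/38)*25 + 3 = 25/38 + 3 = 139/38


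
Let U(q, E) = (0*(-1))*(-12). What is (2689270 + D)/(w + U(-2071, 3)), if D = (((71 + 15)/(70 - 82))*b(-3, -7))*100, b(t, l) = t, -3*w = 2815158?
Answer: -1345710/469193 ≈ -2.8681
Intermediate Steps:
w = -938386 (w = -1/3*2815158 = -938386)
U(q, E) = 0 (U(q, E) = 0*(-12) = 0)
D = 2150 (D = (((71 + 15)/(70 - 82))*(-3))*100 = ((86/(-12))*(-3))*100 = ((86*(-1/12))*(-3))*100 = -43/6*(-3)*100 = (43/2)*100 = 2150)
(2689270 + D)/(w + U(-2071, 3)) = (2689270 + 2150)/(-938386 + 0) = 2691420/(-938386) = 2691420*(-1/938386) = -1345710/469193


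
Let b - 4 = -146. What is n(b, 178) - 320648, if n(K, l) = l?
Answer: -320470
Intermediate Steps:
b = -142 (b = 4 - 146 = -142)
n(b, 178) - 320648 = 178 - 320648 = -320470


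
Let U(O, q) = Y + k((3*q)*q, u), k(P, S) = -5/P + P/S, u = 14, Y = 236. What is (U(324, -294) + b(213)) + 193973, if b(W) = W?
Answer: 55218082747/259308 ≈ 2.1294e+5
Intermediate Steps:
U(O, q) = 236 - 5/(3*q²) + 3*q²/14 (U(O, q) = 236 + (-5*1/(3*q²) + ((3*q)*q)/14) = 236 + (-5*1/(3*q²) + (3*q²)*(1/14)) = 236 + (-5/(3*q²) + 3*q²/14) = 236 - 5/(3*q²) + 3*q²/14)
(U(324, -294) + b(213)) + 193973 = ((236 - 5/3/(-294)² + (3/14)*(-294)²) + 213) + 193973 = ((236 - 5/3*1/86436 + (3/14)*86436) + 213) + 193973 = ((236 - 5/259308 + 18522) + 213) + 193973 = (4864099459/259308 + 213) + 193973 = 4919332063/259308 + 193973 = 55218082747/259308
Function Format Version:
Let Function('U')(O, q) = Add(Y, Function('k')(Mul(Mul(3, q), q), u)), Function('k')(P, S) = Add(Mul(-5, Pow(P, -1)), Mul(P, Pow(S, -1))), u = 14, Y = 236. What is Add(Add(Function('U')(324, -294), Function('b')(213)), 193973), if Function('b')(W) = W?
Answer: Rational(55218082747, 259308) ≈ 2.1294e+5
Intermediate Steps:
Function('U')(O, q) = Add(236, Mul(Rational(-5, 3), Pow(q, -2)), Mul(Rational(3, 14), Pow(q, 2))) (Function('U')(O, q) = Add(236, Add(Mul(-5, Pow(Mul(Mul(3, q), q), -1)), Mul(Mul(Mul(3, q), q), Pow(14, -1)))) = Add(236, Add(Mul(-5, Pow(Mul(3, Pow(q, 2)), -1)), Mul(Mul(3, Pow(q, 2)), Rational(1, 14)))) = Add(236, Add(Mul(-5, Mul(Rational(1, 3), Pow(q, -2))), Mul(Rational(3, 14), Pow(q, 2)))) = Add(236, Add(Mul(Rational(-5, 3), Pow(q, -2)), Mul(Rational(3, 14), Pow(q, 2)))) = Add(236, Mul(Rational(-5, 3), Pow(q, -2)), Mul(Rational(3, 14), Pow(q, 2))))
Add(Add(Function('U')(324, -294), Function('b')(213)), 193973) = Add(Add(Add(236, Mul(Rational(-5, 3), Pow(-294, -2)), Mul(Rational(3, 14), Pow(-294, 2))), 213), 193973) = Add(Add(Add(236, Mul(Rational(-5, 3), Rational(1, 86436)), Mul(Rational(3, 14), 86436)), 213), 193973) = Add(Add(Add(236, Rational(-5, 259308), 18522), 213), 193973) = Add(Add(Rational(4864099459, 259308), 213), 193973) = Add(Rational(4919332063, 259308), 193973) = Rational(55218082747, 259308)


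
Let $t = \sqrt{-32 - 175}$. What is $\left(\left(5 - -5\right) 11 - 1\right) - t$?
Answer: $109 - 3 i \sqrt{23} \approx 109.0 - 14.387 i$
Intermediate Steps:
$t = 3 i \sqrt{23}$ ($t = \sqrt{-207} = 3 i \sqrt{23} \approx 14.387 i$)
$\left(\left(5 - -5\right) 11 - 1\right) - t = \left(\left(5 - -5\right) 11 - 1\right) - 3 i \sqrt{23} = \left(\left(5 + 5\right) 11 - 1\right) - 3 i \sqrt{23} = \left(10 \cdot 11 - 1\right) - 3 i \sqrt{23} = \left(110 - 1\right) - 3 i \sqrt{23} = 109 - 3 i \sqrt{23}$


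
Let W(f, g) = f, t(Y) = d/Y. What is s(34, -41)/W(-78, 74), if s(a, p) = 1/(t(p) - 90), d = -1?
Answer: 41/287742 ≈ 0.00014249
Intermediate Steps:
t(Y) = -1/Y
s(a, p) = 1/(-90 - 1/p) (s(a, p) = 1/(-1/p - 90) = 1/(-90 - 1/p))
s(34, -41)/W(-78, 74) = -1*(-41)/(1 + 90*(-41))/(-78) = -1*(-41)/(1 - 3690)*(-1/78) = -1*(-41)/(-3689)*(-1/78) = -1*(-41)*(-1/3689)*(-1/78) = -41/3689*(-1/78) = 41/287742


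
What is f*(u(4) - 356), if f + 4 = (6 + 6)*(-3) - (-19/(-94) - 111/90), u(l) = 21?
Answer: 1840691/141 ≈ 13055.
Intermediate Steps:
f = -27473/705 (f = -4 + ((6 + 6)*(-3) - (-19/(-94) - 111/90)) = -4 + (12*(-3) - (-19*(-1/94) - 111*1/90)) = -4 + (-36 - (19/94 - 37/30)) = -4 + (-36 - 1*(-727/705)) = -4 + (-36 + 727/705) = -4 - 24653/705 = -27473/705 ≈ -38.969)
f*(u(4) - 356) = -27473*(21 - 356)/705 = -27473/705*(-335) = 1840691/141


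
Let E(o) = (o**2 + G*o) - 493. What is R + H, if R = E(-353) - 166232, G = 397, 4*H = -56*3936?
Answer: -237361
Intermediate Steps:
H = -55104 (H = (-56*3936)/4 = (1/4)*(-220416) = -55104)
E(o) = -493 + o**2 + 397*o (E(o) = (o**2 + 397*o) - 493 = -493 + o**2 + 397*o)
R = -182257 (R = (-493 + (-353)**2 + 397*(-353)) - 166232 = (-493 + 124609 - 140141) - 166232 = -16025 - 166232 = -182257)
R + H = -182257 - 55104 = -237361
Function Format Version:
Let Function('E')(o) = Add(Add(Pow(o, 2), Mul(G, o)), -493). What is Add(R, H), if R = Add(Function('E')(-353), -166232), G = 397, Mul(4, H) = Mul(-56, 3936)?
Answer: -237361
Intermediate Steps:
H = -55104 (H = Mul(Rational(1, 4), Mul(-56, 3936)) = Mul(Rational(1, 4), -220416) = -55104)
Function('E')(o) = Add(-493, Pow(o, 2), Mul(397, o)) (Function('E')(o) = Add(Add(Pow(o, 2), Mul(397, o)), -493) = Add(-493, Pow(o, 2), Mul(397, o)))
R = -182257 (R = Add(Add(-493, Pow(-353, 2), Mul(397, -353)), -166232) = Add(Add(-493, 124609, -140141), -166232) = Add(-16025, -166232) = -182257)
Add(R, H) = Add(-182257, -55104) = -237361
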